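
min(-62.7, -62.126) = -62.7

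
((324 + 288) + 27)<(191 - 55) False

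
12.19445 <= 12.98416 True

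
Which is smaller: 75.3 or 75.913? 75.3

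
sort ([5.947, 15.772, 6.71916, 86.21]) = [5.947, 6.71916, 15.772, 86.21]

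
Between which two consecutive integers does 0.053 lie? 0 and 1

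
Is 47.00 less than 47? No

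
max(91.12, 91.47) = 91.47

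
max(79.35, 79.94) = 79.94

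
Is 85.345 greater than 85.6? No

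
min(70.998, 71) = 70.998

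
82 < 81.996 False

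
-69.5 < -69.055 True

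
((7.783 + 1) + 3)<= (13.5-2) False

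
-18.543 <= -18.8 False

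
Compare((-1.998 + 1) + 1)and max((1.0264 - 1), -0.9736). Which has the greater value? max((1.0264 - 1), -0.9736)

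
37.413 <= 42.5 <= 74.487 True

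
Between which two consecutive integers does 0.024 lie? 0 and 1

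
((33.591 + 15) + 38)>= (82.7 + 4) False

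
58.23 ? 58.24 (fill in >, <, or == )<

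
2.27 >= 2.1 True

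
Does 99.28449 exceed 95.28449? Yes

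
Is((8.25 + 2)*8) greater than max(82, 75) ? No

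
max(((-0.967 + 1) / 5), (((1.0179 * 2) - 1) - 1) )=0.0358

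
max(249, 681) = 681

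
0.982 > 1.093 False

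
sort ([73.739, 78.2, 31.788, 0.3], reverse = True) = [78.2, 73.739, 31.788, 0.3]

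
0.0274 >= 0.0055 True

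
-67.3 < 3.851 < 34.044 True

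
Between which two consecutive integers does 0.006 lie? 0 and 1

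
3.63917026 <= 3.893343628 True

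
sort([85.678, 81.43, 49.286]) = [49.286, 81.43, 85.678]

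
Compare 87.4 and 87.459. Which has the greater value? 87.459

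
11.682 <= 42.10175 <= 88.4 True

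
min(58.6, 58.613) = 58.6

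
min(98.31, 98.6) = 98.31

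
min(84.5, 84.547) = 84.5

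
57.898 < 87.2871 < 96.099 True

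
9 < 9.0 False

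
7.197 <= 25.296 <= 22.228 False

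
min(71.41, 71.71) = 71.41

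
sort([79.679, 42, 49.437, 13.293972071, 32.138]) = [13.293972071, 32.138, 42, 49.437, 79.679]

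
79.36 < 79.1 False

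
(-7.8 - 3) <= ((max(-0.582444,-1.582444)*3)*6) True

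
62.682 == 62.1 False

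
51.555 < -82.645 False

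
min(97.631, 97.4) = 97.4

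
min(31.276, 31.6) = 31.276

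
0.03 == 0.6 False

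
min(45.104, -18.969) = -18.969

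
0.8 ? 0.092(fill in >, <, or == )>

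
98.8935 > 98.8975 False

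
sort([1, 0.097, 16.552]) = [0.097, 1, 16.552]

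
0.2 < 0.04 False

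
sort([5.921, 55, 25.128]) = [5.921, 25.128, 55]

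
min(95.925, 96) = 95.925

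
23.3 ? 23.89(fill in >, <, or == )<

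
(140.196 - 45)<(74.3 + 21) True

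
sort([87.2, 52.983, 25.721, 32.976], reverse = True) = [87.2, 52.983, 32.976, 25.721]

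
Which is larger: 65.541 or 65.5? 65.541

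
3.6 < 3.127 False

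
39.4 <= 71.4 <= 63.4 False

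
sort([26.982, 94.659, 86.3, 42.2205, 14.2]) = [14.2, 26.982, 42.2205, 86.3, 94.659]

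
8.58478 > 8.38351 True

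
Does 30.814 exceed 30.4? Yes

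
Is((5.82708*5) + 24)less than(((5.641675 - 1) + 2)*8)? No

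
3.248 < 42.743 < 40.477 False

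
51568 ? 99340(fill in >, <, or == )<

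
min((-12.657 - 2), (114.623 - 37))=-14.657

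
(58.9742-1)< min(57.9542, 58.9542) False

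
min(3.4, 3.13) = 3.13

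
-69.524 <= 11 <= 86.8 True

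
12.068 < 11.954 False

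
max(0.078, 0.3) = 0.3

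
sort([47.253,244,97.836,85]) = [47.253,85,97.836,244]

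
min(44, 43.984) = 43.984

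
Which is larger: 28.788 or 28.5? 28.788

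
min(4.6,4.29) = 4.29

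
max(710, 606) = 710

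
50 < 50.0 False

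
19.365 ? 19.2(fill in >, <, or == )>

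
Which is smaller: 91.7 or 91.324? 91.324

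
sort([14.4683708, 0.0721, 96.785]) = [0.0721, 14.4683708, 96.785]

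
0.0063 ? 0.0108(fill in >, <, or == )<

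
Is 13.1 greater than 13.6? No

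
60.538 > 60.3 True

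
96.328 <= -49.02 False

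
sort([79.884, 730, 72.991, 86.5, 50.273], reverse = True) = [730, 86.5, 79.884, 72.991, 50.273]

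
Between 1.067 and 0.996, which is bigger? 1.067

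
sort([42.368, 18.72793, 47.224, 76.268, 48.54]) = [18.72793, 42.368, 47.224, 48.54, 76.268]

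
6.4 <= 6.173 False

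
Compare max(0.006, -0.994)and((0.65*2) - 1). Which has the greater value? ((0.65*2) - 1)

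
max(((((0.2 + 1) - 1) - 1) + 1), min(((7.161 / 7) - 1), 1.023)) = 0.2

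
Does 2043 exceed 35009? No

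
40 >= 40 True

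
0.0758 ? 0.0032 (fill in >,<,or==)>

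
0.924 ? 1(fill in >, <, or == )<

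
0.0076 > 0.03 False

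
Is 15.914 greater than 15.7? Yes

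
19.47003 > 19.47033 False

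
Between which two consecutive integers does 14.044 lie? 14 and 15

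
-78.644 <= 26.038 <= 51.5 True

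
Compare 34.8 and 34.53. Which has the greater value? 34.8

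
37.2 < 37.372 True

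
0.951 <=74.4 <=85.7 True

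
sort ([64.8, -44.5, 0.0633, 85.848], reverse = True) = [85.848, 64.8, 0.0633, -44.5]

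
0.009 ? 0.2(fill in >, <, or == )<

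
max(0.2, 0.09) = 0.2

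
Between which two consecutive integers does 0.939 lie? 0 and 1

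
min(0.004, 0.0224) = 0.004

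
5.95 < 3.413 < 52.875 False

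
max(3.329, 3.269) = 3.329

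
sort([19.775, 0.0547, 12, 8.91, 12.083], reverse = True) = [19.775, 12.083, 12, 8.91, 0.0547]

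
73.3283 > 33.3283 True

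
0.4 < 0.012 False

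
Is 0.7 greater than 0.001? Yes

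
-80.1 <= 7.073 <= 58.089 True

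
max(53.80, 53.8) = 53.8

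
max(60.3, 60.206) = 60.3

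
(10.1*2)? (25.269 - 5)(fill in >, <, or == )<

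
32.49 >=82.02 False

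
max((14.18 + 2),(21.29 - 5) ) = 16.29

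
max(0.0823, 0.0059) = 0.0823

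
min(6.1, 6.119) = 6.1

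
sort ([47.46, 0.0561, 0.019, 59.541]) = [0.019, 0.0561, 47.46, 59.541]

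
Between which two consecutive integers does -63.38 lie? -64 and -63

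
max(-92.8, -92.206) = -92.206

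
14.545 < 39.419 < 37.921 False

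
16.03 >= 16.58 False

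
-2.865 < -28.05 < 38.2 False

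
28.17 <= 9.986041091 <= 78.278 False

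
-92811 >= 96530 False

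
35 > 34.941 True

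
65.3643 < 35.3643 False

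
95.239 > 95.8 False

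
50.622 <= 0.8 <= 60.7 False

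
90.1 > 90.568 False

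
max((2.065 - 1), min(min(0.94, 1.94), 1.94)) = 1.065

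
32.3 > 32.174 True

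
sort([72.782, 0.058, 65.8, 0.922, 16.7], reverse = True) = [72.782, 65.8, 16.7, 0.922, 0.058]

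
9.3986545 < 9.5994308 True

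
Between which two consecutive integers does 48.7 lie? 48 and 49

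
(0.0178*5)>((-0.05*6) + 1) False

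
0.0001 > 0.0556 False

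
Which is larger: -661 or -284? -284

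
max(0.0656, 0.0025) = 0.0656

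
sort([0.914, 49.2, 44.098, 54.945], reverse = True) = [54.945, 49.2, 44.098, 0.914]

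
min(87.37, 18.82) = 18.82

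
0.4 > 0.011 True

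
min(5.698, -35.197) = -35.197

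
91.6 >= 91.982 False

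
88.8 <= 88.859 True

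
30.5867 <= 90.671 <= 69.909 False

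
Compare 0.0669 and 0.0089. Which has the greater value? 0.0669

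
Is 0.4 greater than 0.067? Yes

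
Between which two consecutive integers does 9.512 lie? 9 and 10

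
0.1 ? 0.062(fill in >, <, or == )>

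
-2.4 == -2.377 False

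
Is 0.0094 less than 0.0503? Yes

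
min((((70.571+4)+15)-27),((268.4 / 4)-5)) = 62.1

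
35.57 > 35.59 False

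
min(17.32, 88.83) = 17.32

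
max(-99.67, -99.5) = -99.5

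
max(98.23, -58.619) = 98.23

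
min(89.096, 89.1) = 89.096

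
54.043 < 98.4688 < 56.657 False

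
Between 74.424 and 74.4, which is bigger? 74.424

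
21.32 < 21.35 True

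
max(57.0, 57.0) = 57.0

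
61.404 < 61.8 True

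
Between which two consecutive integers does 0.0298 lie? 0 and 1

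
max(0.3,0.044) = 0.3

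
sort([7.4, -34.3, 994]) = [-34.3, 7.4, 994]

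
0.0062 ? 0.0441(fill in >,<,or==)<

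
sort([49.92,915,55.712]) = [49.92,55.712,915]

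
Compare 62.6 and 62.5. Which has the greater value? 62.6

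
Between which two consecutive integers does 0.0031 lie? 0 and 1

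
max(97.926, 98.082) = 98.082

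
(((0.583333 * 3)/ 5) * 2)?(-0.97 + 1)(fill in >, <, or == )>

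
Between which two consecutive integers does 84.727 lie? 84 and 85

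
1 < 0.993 False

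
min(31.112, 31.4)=31.112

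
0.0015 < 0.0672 True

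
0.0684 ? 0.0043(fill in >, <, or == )>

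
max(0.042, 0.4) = 0.4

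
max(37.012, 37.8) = 37.8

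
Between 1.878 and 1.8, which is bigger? 1.878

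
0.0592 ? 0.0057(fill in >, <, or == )>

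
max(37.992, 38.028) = 38.028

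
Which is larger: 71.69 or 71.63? 71.69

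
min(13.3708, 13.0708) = 13.0708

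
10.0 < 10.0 False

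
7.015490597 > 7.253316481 False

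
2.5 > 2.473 True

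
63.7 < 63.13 False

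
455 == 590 False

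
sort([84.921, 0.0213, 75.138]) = [0.0213, 75.138, 84.921]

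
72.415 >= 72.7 False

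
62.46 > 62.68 False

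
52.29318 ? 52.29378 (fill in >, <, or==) <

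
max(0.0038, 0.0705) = 0.0705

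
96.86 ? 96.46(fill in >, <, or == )>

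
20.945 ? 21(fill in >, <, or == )<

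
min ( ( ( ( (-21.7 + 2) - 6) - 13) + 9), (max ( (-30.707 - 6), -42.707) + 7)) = -29.707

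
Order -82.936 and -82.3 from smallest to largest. -82.936, -82.3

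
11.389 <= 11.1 False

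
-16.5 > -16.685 True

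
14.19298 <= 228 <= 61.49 False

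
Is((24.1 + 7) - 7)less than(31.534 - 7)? Yes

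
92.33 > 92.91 False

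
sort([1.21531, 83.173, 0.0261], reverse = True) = [83.173, 1.21531, 0.0261]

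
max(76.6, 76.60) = 76.60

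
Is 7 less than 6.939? No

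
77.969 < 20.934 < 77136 False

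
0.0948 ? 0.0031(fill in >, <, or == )>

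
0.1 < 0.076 False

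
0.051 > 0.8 False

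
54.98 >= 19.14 True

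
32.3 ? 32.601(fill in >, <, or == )<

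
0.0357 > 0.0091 True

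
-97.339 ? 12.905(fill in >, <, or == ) <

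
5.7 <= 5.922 True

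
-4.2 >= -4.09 False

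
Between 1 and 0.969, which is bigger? 1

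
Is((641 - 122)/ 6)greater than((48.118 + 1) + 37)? Yes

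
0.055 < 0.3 True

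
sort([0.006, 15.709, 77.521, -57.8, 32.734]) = [-57.8, 0.006, 15.709, 32.734, 77.521]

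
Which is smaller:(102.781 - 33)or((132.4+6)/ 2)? ((132.4+6)/ 2)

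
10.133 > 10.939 False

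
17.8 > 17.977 False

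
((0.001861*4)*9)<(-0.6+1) True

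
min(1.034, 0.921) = 0.921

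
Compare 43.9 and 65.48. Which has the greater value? 65.48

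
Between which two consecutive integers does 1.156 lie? 1 and 2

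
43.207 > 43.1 True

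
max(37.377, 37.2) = 37.377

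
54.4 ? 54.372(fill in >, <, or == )>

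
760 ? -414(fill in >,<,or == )>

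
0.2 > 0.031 True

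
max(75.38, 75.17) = 75.38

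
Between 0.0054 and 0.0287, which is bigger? 0.0287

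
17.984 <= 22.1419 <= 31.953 True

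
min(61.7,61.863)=61.7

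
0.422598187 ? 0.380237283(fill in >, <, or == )>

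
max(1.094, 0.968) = 1.094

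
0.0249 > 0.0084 True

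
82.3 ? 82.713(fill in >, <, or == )<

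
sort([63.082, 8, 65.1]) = [8, 63.082, 65.1]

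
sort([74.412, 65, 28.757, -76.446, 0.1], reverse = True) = [74.412, 65, 28.757, 0.1, -76.446]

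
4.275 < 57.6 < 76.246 True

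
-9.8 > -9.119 False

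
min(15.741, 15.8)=15.741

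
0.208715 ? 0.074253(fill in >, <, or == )>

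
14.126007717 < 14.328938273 True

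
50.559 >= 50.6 False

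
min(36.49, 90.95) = 36.49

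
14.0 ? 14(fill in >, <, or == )==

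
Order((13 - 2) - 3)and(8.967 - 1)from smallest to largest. (8.967 - 1), ((13 - 2) - 3)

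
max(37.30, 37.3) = 37.3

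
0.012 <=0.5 True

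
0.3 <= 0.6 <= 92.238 True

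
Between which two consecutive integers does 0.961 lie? 0 and 1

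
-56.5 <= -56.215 True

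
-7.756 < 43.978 True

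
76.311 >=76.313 False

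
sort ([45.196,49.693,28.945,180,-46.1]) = [-46.1,28.945,45.196,49.693,180]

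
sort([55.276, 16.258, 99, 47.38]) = [16.258, 47.38, 55.276, 99]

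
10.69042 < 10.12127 False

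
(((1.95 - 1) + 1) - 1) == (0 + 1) False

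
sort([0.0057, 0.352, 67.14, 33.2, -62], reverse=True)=[67.14, 33.2, 0.352, 0.0057, -62]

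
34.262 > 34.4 False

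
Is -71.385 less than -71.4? No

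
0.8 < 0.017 False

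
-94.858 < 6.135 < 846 True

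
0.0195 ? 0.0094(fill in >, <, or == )>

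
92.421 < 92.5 True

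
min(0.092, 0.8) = 0.092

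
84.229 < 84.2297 True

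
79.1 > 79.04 True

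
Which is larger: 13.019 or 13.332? 13.332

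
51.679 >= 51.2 True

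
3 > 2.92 True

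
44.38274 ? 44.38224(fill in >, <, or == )>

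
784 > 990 False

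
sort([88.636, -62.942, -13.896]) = [-62.942, -13.896, 88.636]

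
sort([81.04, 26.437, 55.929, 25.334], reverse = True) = [81.04, 55.929, 26.437, 25.334]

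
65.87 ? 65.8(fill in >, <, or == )>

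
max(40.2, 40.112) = 40.2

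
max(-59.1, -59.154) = -59.1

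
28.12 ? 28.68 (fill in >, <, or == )<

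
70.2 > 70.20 False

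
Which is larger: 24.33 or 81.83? 81.83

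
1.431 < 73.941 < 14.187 False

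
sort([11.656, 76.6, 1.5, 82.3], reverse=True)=[82.3, 76.6, 11.656, 1.5]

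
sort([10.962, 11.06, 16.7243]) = [10.962, 11.06, 16.7243]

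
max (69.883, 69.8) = 69.883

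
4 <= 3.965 False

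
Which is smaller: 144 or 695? 144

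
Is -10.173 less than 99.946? Yes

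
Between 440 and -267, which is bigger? 440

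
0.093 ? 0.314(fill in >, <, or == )<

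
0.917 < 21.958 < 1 False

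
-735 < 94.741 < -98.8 False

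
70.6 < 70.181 False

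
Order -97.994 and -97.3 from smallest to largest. -97.994, -97.3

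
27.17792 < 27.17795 True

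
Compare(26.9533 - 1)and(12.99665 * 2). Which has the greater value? (12.99665 * 2)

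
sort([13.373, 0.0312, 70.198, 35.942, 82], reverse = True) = [82, 70.198, 35.942, 13.373, 0.0312]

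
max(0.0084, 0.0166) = 0.0166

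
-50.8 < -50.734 True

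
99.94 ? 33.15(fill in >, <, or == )>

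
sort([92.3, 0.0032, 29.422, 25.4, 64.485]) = [0.0032, 25.4, 29.422, 64.485, 92.3]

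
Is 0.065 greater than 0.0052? Yes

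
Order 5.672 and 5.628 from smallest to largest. 5.628, 5.672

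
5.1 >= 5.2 False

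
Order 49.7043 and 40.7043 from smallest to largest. 40.7043, 49.7043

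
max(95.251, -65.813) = 95.251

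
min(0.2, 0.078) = 0.078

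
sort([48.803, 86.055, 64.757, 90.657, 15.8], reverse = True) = [90.657, 86.055, 64.757, 48.803, 15.8]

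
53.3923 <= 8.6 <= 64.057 False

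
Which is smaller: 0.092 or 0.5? 0.092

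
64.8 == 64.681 False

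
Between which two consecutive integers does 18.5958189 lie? 18 and 19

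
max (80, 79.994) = 80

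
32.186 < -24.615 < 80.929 False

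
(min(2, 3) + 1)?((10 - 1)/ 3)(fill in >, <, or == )==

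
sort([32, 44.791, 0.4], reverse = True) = [44.791, 32, 0.4]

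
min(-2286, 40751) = -2286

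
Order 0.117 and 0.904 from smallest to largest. 0.117, 0.904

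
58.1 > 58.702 False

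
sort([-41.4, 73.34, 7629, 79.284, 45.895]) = [-41.4, 45.895, 73.34, 79.284, 7629]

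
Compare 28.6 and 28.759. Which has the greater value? 28.759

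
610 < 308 False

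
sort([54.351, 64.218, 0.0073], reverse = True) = [64.218, 54.351, 0.0073]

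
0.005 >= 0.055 False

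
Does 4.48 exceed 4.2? Yes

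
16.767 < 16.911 True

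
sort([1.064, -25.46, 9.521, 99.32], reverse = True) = [99.32, 9.521, 1.064, -25.46]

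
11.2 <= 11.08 False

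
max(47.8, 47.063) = 47.8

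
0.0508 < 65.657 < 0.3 False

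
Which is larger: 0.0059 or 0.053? 0.053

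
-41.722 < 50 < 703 True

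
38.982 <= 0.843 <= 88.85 False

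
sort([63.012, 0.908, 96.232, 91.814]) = [0.908, 63.012, 91.814, 96.232]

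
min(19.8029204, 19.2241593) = 19.2241593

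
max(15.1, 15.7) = 15.7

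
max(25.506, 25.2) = 25.506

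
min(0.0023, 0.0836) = 0.0023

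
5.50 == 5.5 True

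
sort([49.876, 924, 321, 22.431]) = [22.431, 49.876, 321, 924]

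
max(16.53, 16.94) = 16.94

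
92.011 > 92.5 False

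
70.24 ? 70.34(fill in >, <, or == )<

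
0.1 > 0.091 True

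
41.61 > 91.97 False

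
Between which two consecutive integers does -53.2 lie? -54 and -53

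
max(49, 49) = 49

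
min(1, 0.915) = 0.915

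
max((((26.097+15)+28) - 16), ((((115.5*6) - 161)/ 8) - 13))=53.5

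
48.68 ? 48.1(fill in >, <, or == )>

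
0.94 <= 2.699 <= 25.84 True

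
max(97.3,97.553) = 97.553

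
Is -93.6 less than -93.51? Yes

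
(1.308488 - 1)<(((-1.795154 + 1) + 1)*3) True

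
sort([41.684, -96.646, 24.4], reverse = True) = [41.684, 24.4, -96.646]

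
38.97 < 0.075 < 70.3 False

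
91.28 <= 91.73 True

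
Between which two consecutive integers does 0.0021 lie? 0 and 1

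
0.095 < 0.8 True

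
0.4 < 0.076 False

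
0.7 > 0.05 True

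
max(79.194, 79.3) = 79.3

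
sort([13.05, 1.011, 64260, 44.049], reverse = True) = [64260, 44.049, 13.05, 1.011]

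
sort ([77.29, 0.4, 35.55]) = [0.4, 35.55, 77.29]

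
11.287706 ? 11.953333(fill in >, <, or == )<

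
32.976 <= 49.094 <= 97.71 True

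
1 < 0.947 False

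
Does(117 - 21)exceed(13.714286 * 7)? No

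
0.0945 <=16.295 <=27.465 True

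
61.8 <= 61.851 True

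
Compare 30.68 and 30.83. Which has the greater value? 30.83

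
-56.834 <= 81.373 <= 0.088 False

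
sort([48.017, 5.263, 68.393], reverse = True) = [68.393, 48.017, 5.263]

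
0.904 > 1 False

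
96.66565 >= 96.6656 True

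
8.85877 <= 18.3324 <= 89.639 True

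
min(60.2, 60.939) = 60.2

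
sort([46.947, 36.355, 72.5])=[36.355, 46.947, 72.5]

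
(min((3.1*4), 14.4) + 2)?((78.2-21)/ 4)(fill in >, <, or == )>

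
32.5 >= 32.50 True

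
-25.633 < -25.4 True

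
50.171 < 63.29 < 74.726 True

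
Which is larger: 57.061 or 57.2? 57.2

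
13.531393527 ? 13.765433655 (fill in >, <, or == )<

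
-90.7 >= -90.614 False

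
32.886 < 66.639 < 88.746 True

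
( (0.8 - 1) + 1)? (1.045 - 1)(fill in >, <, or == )>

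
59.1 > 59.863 False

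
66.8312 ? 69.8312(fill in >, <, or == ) <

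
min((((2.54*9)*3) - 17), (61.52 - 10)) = 51.52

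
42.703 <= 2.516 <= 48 False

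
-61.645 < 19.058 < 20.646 True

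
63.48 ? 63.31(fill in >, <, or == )>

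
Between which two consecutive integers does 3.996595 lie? 3 and 4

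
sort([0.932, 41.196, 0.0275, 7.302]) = [0.0275, 0.932, 7.302, 41.196]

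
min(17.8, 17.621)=17.621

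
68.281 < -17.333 False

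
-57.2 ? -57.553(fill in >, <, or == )>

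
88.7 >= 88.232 True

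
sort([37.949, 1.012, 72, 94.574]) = [1.012, 37.949, 72, 94.574]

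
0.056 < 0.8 True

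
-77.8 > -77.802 True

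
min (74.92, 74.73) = 74.73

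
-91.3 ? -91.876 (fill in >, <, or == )>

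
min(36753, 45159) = 36753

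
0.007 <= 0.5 True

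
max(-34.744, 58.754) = 58.754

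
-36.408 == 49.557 False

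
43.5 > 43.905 False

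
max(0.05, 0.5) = 0.5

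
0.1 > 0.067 True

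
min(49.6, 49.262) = 49.262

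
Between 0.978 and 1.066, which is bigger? 1.066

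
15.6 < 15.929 True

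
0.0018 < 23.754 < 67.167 True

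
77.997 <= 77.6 False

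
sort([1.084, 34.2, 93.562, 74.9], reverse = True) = [93.562, 74.9, 34.2, 1.084]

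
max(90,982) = 982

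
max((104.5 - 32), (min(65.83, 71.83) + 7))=72.83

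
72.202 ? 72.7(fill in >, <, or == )<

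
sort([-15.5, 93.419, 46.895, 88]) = [-15.5, 46.895, 88, 93.419]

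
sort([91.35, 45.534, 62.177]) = [45.534, 62.177, 91.35]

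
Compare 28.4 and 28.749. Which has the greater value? 28.749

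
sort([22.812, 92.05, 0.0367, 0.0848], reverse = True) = [92.05, 22.812, 0.0848, 0.0367]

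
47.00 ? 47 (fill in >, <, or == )==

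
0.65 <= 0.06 False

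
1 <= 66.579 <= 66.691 True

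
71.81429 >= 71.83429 False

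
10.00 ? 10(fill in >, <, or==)==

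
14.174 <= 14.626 True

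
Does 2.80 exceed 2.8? No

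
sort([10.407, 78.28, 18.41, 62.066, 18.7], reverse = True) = [78.28, 62.066, 18.7, 18.41, 10.407]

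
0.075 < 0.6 True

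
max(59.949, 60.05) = 60.05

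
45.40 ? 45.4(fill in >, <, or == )==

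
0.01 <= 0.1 True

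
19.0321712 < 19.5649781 True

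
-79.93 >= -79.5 False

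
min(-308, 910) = -308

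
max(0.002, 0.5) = 0.5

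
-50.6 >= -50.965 True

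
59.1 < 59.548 True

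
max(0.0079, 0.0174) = 0.0174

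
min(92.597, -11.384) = -11.384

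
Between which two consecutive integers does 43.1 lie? 43 and 44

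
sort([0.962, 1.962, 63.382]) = [0.962, 1.962, 63.382]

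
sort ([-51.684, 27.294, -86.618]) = [-86.618, -51.684, 27.294]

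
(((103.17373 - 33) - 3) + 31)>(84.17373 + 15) False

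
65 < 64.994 False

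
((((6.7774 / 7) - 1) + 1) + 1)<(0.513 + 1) False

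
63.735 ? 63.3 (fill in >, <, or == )>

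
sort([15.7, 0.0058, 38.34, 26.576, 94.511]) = [0.0058, 15.7, 26.576, 38.34, 94.511]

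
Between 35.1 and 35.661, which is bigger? 35.661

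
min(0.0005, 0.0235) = 0.0005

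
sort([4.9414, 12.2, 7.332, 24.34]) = [4.9414, 7.332, 12.2, 24.34]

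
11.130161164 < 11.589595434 True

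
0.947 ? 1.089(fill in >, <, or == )<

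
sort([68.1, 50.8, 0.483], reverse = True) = [68.1, 50.8, 0.483]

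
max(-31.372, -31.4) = -31.372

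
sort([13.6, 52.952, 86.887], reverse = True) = [86.887, 52.952, 13.6]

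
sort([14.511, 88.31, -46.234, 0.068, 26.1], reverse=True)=[88.31, 26.1, 14.511, 0.068, -46.234]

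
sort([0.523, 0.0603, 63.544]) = [0.0603, 0.523, 63.544]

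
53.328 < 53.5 True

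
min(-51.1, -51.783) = -51.783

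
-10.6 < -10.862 False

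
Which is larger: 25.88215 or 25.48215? 25.88215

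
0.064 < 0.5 True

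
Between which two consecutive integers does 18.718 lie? 18 and 19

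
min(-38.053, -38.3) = -38.3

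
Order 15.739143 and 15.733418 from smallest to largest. 15.733418, 15.739143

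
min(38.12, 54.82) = 38.12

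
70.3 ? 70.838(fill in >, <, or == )<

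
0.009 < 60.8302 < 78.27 True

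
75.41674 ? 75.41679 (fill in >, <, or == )<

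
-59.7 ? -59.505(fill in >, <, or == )<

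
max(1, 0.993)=1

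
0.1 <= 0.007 False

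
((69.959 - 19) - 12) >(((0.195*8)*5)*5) False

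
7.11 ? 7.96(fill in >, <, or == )<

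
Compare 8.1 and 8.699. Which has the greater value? 8.699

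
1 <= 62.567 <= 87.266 True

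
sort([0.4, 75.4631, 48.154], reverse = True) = [75.4631, 48.154, 0.4]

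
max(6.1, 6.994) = 6.994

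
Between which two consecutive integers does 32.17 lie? 32 and 33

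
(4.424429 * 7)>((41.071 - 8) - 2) False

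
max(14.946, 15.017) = 15.017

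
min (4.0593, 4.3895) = 4.0593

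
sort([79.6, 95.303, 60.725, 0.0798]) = [0.0798, 60.725, 79.6, 95.303]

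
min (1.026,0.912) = 0.912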